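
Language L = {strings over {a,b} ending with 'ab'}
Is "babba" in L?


last two symbols = 'ba'

No, "babba" is not in L


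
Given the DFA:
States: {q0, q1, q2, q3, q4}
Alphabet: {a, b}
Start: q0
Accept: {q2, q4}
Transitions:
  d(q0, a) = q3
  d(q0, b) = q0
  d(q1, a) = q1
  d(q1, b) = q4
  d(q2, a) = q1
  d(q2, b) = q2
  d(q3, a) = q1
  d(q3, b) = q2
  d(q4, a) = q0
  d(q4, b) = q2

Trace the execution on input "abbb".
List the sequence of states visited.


Input: abbb
d(q0, a) = q3
d(q3, b) = q2
d(q2, b) = q2
d(q2, b) = q2


q0 -> q3 -> q2 -> q2 -> q2


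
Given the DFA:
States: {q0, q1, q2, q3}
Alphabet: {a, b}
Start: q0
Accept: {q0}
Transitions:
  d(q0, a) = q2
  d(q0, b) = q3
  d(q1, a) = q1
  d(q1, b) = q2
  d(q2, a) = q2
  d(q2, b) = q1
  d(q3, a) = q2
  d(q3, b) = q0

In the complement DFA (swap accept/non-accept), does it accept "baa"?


Trace: q0 -> q3 -> q2 -> q2
Final: q2
Original accept: {q0}
Complement: q2 is not in original accept

Yes, complement accepts (original rejects)


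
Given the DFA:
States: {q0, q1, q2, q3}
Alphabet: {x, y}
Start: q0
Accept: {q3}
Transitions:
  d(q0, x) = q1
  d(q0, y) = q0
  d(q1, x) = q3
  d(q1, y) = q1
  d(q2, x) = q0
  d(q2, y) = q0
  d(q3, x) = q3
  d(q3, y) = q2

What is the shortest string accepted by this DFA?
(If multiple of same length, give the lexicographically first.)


BFS by string length (lex-first path to each state shown):
  len 0: q0<-""
  len 1: q0<-"y", q1<-"x"
  len 2: q0<-"yy", q1<-"xy", q3<-"xx"
Found accept state at length 2.

"xx"


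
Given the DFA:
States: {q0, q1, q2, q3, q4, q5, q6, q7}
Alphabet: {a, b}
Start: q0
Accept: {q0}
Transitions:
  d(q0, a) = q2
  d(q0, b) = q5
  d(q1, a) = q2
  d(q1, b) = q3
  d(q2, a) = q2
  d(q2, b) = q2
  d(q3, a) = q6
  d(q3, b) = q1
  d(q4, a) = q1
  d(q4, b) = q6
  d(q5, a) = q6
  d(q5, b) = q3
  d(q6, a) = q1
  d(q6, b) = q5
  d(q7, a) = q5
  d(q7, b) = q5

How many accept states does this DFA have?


Accept states listed: {q0}
Counting: q0(1)

1


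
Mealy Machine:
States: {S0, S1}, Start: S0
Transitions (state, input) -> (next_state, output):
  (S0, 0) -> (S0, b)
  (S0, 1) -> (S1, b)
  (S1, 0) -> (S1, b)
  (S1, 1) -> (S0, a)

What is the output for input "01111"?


Step-by-step:
  (S0, 0) -> (S0, b)
  (S0, 1) -> (S1, b)
  (S1, 1) -> (S0, a)
  (S0, 1) -> (S1, b)
  (S1, 1) -> (S0, a)

"bbaba"


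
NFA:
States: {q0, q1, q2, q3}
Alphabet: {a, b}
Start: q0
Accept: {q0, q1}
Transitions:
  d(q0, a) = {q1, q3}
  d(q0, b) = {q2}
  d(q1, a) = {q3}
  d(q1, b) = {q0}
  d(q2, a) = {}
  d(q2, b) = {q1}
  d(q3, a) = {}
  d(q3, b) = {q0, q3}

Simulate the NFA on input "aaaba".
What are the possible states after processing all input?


Start: {q0}
  --a--> {q1, q3}
  --a--> {q3}
  --a--> {}
  --b--> {}
  --a--> {}

{} (empty set, no valid transitions)


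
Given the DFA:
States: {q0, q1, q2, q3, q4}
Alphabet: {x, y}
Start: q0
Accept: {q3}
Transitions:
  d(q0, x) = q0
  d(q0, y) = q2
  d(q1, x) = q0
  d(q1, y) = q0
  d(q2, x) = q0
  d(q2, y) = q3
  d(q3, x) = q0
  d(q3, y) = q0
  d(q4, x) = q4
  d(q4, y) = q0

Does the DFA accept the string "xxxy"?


Trace: q0 -> q0 -> q0 -> q0 -> q2
Final state: q2
Accept states: {q3}

No, rejected (final state q2 is not an accept state)


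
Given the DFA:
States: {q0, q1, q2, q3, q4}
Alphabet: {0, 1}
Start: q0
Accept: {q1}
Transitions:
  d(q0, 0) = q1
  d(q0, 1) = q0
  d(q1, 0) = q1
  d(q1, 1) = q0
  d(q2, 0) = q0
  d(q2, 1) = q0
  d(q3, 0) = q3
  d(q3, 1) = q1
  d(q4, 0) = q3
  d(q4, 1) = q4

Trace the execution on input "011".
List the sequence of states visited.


Input: 011
d(q0, 0) = q1
d(q1, 1) = q0
d(q0, 1) = q0


q0 -> q1 -> q0 -> q0


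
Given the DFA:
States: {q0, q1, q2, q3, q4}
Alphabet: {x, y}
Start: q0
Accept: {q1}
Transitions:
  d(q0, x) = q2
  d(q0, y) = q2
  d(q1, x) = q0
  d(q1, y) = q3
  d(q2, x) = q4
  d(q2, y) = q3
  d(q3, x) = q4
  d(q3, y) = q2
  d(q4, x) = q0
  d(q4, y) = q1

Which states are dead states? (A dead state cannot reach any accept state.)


Forward reachability from each state:
  q0 -> reaches accept state q1 (live)
  q1 -> reaches accept state q1 (live)
  q2 -> reaches accept state q1 (live)
  q3 -> reaches accept state q1 (live)
  q4 -> reaches accept state q1 (live)

None (all states can reach an accept state)


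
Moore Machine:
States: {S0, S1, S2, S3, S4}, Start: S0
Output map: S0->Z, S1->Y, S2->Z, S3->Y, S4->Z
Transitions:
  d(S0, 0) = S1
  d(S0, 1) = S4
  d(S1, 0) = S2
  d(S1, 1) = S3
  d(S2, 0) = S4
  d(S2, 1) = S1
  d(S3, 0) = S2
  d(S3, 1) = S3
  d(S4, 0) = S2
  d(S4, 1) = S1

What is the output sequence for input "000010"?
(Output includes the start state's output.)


Start: S0 (output Z)
  --0--> S1 (output Y)
  --0--> S2 (output Z)
  --0--> S4 (output Z)
  --0--> S2 (output Z)
  --1--> S1 (output Y)
  --0--> S2 (output Z)

"ZYZZZYZ"


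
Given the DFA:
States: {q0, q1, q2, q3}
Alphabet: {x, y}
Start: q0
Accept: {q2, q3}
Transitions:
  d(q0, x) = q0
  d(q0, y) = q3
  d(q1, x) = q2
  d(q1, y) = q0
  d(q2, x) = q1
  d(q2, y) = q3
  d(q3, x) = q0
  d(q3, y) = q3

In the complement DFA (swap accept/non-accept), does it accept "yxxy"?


Trace: q0 -> q3 -> q0 -> q0 -> q3
Final: q3
Original accept: {q2, q3}
Complement: q3 is in original accept

No, complement rejects (original accepts)


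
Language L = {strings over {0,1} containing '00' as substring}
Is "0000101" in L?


'00' occurs at index 0

Yes, "0000101" is in L


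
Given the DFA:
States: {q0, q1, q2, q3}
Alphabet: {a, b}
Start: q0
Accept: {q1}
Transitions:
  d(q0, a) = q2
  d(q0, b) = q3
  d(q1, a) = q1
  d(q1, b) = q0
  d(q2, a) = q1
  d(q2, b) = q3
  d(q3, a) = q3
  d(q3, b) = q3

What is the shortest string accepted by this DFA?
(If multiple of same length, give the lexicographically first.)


BFS by string length (lex-first path to each state shown):
  len 0: q0<-""
  len 1: q2<-"a", q3<-"b"
  len 2: q1<-"aa", q3<-"ab"
Found accept state at length 2.

"aa"


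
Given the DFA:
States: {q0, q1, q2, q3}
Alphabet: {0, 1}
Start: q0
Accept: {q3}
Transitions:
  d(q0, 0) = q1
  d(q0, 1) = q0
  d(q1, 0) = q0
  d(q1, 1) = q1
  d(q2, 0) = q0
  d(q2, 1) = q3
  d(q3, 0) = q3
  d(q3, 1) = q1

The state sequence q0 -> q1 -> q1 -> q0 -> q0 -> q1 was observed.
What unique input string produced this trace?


Trace back each transition to find the symbol:
  q0 --[0]--> q1
  q1 --[1]--> q1
  q1 --[0]--> q0
  q0 --[1]--> q0
  q0 --[0]--> q1

"01010"


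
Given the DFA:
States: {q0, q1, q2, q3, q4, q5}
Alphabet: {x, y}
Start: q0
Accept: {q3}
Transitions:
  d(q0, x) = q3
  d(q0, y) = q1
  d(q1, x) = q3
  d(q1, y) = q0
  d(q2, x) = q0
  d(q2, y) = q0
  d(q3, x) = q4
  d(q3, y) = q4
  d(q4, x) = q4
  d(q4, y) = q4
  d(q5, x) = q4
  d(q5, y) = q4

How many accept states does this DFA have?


Accept states listed: {q3}
Counting: q3(1)

1


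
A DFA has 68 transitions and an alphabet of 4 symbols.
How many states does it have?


Each state has exactly one transition per symbol.
states = transitions / |alphabet| = 68 / 4 = 17

17


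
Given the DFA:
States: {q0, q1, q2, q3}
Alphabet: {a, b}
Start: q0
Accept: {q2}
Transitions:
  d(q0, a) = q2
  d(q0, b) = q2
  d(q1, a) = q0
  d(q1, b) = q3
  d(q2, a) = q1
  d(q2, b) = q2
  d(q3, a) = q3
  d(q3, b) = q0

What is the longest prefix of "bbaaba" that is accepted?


Run the DFA, marking each prefix where the state is accepting:
  "" -> q0 [reject]
  "b" -> q2 [accept]
  "bb" -> q2 [accept]
  "bba" -> q1 [reject]
  "bbaa" -> q0 [reject]
  "bbaab" -> q2 [accept]
  "bbaaba" -> q1 [reject]

"bbaab"


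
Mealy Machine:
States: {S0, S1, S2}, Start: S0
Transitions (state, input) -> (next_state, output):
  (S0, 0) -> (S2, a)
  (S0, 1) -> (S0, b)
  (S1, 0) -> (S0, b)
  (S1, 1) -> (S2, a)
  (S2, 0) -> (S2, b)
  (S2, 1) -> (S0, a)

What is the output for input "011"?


Step-by-step:
  (S0, 0) -> (S2, a)
  (S2, 1) -> (S0, a)
  (S0, 1) -> (S0, b)

"aab"


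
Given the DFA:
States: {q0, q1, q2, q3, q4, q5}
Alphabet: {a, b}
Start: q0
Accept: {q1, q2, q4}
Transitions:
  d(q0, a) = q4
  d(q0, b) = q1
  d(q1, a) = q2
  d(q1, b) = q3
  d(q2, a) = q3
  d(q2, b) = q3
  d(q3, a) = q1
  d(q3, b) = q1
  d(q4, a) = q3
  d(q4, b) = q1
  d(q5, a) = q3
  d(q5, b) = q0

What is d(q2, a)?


Looking up transition d(q2, a)

q3


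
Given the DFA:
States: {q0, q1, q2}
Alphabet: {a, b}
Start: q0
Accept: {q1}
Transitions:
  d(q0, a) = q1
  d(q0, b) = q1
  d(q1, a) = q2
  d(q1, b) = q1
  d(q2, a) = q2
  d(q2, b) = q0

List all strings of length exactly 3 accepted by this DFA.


All strings of length 3: 8 total
Accepted: 2

"abb", "bbb"


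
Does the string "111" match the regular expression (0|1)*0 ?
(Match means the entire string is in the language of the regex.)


|string| = 3; first = '1'; last = '1'

No, "111" does not match (0|1)*0


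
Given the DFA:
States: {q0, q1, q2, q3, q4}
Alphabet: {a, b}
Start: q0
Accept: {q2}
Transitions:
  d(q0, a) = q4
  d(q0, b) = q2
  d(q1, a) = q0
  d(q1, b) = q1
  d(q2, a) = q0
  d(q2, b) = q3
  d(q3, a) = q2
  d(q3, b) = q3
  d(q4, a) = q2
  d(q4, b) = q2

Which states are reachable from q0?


BFS from q0:
  layer 0: {q0}
  layer 1: {q2, q4}
  layer 2: {q3}

{q0, q2, q3, q4}


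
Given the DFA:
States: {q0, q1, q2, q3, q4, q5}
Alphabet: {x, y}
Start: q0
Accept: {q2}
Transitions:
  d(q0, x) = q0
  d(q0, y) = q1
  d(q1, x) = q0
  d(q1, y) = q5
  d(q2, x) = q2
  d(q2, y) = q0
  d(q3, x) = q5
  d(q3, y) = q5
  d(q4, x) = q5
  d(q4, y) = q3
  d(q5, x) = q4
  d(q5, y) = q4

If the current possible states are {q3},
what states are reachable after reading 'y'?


Apply transition on 'y' from each current state:
  d(q3, y) = q5

{q5}


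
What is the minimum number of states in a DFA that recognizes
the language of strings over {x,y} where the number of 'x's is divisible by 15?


States track (count of 'x') mod 15.
Need 15 states: one per remainder 0..14; accept = remainder 0.

15


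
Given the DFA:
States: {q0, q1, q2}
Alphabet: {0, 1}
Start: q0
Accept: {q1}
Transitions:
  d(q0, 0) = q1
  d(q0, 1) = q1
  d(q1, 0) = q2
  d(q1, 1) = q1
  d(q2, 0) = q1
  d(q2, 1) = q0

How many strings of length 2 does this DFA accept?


Enumerating all length-2 strings:
  "00" -> q2 [reject]
  "01" -> q1 [accept]
  "10" -> q2 [reject]
  "11" -> q1 [accept]

2 out of 4


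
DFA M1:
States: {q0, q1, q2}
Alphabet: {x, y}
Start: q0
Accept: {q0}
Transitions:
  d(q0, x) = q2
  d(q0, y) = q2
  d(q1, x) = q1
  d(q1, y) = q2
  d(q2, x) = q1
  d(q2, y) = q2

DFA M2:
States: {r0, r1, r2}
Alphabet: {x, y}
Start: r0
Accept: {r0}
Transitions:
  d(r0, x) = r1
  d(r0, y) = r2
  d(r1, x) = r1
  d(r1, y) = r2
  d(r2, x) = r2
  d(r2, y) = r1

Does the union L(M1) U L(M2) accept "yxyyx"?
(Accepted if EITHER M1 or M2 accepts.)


M1: final=q1 accepted=False
M2: final=r2 accepted=False

No, union rejects (neither accepts)


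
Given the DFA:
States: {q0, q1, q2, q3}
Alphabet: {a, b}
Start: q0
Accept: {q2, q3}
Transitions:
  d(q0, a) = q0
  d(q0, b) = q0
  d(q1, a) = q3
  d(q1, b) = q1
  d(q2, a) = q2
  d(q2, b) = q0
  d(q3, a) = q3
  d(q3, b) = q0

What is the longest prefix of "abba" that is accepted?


Run the DFA, marking each prefix where the state is accepting:
  "" -> q0 [reject]
  "a" -> q0 [reject]
  "ab" -> q0 [reject]
  "abb" -> q0 [reject]
  "abba" -> q0 [reject]

No prefix is accepted


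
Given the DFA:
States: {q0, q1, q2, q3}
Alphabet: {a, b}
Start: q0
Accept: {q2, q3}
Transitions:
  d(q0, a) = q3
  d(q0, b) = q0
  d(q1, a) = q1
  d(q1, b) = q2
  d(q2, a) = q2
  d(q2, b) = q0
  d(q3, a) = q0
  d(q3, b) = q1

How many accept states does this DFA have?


Accept states listed: {q2, q3}
Counting: q2(1) q3(2)

2


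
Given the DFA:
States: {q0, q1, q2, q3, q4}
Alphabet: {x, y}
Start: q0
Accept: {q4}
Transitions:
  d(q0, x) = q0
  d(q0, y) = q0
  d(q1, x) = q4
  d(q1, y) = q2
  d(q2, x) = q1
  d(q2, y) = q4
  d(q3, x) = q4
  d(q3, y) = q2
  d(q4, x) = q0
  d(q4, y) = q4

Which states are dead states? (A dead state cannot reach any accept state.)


Forward reachability from each state:
  q0 -> reaches {q0}, no accept state (dead)
  q1 -> reaches accept state q4 (live)
  q2 -> reaches accept state q4 (live)
  q3 -> reaches accept state q4 (live)
  q4 -> reaches accept state q4 (live)

{q0}


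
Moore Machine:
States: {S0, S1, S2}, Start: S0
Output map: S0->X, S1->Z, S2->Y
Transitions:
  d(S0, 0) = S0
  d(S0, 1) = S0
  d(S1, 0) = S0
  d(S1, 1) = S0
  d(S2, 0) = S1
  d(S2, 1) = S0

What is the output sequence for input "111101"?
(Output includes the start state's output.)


Start: S0 (output X)
  --1--> S0 (output X)
  --1--> S0 (output X)
  --1--> S0 (output X)
  --1--> S0 (output X)
  --0--> S0 (output X)
  --1--> S0 (output X)

"XXXXXXX"


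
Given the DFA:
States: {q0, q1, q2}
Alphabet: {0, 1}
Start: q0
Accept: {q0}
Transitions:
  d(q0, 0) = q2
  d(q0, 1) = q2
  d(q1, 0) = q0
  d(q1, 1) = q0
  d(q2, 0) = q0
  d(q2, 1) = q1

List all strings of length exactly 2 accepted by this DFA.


All strings of length 2: 4 total
Accepted: 2

"00", "10"


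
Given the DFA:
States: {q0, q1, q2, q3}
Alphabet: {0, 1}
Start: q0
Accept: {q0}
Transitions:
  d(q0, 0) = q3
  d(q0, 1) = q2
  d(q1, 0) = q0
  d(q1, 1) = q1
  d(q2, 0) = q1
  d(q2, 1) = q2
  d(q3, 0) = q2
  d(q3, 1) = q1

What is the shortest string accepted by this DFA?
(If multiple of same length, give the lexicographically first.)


BFS by string length (lex-first path to each state shown):
  len 0: q0<-""
Found accept state at length 0.

"" (empty string)


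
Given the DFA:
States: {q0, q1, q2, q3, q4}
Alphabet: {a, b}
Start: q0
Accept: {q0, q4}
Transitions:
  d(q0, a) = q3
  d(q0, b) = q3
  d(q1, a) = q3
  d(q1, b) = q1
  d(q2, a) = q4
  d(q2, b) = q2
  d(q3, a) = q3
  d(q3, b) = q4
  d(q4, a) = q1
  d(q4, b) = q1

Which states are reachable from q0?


BFS from q0:
  layer 0: {q0}
  layer 1: {q3}
  layer 2: {q4}
  layer 3: {q1}

{q0, q1, q3, q4}


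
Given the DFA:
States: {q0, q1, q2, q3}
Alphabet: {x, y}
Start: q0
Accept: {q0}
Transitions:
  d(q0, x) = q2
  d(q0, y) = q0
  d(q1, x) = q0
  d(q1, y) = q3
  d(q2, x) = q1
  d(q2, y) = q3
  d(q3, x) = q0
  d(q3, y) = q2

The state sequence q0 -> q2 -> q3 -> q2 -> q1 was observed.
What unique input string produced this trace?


Trace back each transition to find the symbol:
  q0 --[x]--> q2
  q2 --[y]--> q3
  q3 --[y]--> q2
  q2 --[x]--> q1

"xyyx"


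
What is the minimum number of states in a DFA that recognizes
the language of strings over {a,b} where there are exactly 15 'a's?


States: count = 0, 1, ..., 15 (that's 16 states), plus a dead state for count > 15.
Total: 16 + 1 = 17. Accept = count-15 state.

17


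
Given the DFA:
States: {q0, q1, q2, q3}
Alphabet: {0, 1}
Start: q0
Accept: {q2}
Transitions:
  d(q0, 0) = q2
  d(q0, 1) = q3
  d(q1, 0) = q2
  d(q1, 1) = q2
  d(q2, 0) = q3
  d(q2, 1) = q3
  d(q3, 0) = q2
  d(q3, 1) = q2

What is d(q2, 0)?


Looking up transition d(q2, 0)

q3


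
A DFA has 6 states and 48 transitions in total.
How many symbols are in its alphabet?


Each state has exactly one transition per symbol.
|alphabet| = transitions / states = 48 / 6 = 8

8


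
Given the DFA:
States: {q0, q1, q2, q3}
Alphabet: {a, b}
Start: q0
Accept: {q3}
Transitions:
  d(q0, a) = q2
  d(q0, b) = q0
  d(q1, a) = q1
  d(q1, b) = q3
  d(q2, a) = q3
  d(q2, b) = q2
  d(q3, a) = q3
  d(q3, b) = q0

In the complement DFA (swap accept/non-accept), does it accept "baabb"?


Trace: q0 -> q0 -> q2 -> q3 -> q0 -> q0
Final: q0
Original accept: {q3}
Complement: q0 is not in original accept

Yes, complement accepts (original rejects)


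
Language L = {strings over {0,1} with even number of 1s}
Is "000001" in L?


count('1') = 1; 1 mod 2 = 1

No, "000001" is not in L


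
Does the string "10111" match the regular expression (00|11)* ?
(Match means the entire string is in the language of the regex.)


|string| = 5; first = '1'; last = '1'

No, "10111" does not match (00|11)*


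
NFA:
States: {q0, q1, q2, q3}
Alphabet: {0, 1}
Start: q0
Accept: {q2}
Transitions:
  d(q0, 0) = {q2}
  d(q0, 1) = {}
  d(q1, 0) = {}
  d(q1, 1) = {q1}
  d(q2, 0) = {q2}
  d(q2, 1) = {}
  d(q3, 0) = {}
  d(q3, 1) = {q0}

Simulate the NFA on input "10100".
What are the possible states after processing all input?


Start: {q0}
  --1--> {}
  --0--> {}
  --1--> {}
  --0--> {}
  --0--> {}

{} (empty set, no valid transitions)


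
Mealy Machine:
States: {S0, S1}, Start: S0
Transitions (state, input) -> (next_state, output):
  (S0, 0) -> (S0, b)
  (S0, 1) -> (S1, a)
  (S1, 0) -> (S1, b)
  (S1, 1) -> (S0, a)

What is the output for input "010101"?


Step-by-step:
  (S0, 0) -> (S0, b)
  (S0, 1) -> (S1, a)
  (S1, 0) -> (S1, b)
  (S1, 1) -> (S0, a)
  (S0, 0) -> (S0, b)
  (S0, 1) -> (S1, a)

"bababa"


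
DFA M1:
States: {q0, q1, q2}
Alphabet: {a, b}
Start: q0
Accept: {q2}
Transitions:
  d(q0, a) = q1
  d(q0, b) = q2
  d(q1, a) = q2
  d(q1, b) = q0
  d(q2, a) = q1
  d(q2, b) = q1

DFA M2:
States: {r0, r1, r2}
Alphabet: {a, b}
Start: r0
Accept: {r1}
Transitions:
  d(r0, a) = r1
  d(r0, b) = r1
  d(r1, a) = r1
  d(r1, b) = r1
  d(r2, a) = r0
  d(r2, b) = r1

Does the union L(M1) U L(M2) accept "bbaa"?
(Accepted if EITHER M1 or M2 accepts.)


M1: final=q1 accepted=False
M2: final=r1 accepted=True

Yes, union accepts


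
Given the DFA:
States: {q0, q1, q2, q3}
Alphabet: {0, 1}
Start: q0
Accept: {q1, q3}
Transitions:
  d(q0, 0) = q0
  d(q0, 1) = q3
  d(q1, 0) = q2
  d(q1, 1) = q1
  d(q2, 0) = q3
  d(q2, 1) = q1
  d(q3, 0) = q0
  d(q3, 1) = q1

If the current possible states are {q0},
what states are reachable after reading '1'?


Apply transition on '1' from each current state:
  d(q0, 1) = q3

{q3}


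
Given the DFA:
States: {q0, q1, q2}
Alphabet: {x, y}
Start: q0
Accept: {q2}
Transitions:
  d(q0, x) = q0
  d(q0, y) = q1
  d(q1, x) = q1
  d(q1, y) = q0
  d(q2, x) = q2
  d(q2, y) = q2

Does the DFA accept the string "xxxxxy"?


Trace: q0 -> q0 -> q0 -> q0 -> q0 -> q0 -> q1
Final state: q1
Accept states: {q2}

No, rejected (final state q1 is not an accept state)


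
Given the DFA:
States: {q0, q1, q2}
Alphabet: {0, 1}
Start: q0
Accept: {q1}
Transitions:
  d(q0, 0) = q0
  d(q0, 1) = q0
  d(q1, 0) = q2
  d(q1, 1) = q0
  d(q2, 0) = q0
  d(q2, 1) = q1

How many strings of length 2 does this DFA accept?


Enumerating all length-2 strings:
  "00" -> q0 [reject]
  "01" -> q0 [reject]
  "10" -> q0 [reject]
  "11" -> q0 [reject]

0 out of 4


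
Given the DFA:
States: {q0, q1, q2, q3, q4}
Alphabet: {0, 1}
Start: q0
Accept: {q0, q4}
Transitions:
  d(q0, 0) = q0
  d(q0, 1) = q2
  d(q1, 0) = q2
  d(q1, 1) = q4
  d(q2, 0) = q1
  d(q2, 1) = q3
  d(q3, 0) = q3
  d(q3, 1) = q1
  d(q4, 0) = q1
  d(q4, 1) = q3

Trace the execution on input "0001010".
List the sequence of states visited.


Input: 0001010
d(q0, 0) = q0
d(q0, 0) = q0
d(q0, 0) = q0
d(q0, 1) = q2
d(q2, 0) = q1
d(q1, 1) = q4
d(q4, 0) = q1


q0 -> q0 -> q0 -> q0 -> q2 -> q1 -> q4 -> q1


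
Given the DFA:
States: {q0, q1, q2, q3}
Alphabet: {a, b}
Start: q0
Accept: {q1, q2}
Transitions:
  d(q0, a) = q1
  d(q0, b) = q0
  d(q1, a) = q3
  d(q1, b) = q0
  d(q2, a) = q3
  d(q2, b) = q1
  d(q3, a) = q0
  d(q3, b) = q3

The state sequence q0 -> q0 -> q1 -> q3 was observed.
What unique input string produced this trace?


Trace back each transition to find the symbol:
  q0 --[b]--> q0
  q0 --[a]--> q1
  q1 --[a]--> q3

"baa"


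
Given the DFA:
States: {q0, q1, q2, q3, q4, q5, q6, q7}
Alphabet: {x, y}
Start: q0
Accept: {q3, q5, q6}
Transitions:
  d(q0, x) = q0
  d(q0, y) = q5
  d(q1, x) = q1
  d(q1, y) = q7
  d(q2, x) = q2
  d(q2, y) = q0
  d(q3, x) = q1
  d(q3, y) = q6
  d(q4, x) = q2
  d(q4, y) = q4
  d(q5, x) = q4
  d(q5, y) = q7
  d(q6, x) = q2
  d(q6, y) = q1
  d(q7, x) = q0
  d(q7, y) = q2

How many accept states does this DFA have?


Accept states listed: {q3, q5, q6}
Counting: q3(1) q5(2) q6(3)

3


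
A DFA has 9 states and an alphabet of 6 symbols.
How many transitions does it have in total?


Each state has exactly one transition per symbol.
9 * 6 = 54

54


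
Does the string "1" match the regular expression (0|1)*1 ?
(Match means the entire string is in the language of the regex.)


|string| = 1; first = '1'; last = '1'

Yes, "1" matches (0|1)*1


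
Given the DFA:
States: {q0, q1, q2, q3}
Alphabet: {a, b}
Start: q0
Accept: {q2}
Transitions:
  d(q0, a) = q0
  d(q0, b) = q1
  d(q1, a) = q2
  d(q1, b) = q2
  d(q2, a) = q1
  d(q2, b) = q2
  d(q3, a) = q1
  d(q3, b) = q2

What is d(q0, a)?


Looking up transition d(q0, a)

q0


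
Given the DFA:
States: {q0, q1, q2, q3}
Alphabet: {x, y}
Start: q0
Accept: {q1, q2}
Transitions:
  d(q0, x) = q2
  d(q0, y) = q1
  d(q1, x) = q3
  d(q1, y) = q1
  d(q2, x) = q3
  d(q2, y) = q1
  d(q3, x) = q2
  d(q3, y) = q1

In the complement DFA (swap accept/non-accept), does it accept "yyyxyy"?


Trace: q0 -> q1 -> q1 -> q1 -> q3 -> q1 -> q1
Final: q1
Original accept: {q1, q2}
Complement: q1 is in original accept

No, complement rejects (original accepts)


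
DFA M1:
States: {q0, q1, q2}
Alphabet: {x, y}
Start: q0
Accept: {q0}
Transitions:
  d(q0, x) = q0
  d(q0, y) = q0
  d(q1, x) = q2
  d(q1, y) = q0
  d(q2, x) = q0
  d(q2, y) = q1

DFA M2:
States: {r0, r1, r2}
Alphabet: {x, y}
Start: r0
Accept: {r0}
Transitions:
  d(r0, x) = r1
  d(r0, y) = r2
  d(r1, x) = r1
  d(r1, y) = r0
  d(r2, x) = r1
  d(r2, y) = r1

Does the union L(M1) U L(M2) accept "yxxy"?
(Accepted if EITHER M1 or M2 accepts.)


M1: final=q0 accepted=True
M2: final=r0 accepted=True

Yes, union accepts


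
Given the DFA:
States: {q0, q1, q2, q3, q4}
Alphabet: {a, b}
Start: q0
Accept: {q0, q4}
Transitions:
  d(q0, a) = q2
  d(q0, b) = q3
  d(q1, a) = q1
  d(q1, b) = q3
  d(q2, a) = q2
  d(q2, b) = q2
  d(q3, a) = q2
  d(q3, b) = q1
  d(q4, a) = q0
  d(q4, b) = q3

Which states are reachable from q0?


BFS from q0:
  layer 0: {q0}
  layer 1: {q2, q3}
  layer 2: {q1}

{q0, q1, q2, q3}


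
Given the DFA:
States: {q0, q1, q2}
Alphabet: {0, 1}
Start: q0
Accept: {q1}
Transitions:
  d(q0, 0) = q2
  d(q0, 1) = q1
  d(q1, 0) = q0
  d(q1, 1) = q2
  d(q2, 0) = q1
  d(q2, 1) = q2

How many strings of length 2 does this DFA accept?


Enumerating all length-2 strings:
  "00" -> q1 [accept]
  "01" -> q2 [reject]
  "10" -> q0 [reject]
  "11" -> q2 [reject]

1 out of 4


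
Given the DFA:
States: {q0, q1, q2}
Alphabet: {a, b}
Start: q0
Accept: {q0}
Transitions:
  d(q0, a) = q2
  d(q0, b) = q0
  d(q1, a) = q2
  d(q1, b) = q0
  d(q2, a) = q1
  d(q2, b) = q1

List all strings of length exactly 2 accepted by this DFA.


All strings of length 2: 4 total
Accepted: 1

"bb"


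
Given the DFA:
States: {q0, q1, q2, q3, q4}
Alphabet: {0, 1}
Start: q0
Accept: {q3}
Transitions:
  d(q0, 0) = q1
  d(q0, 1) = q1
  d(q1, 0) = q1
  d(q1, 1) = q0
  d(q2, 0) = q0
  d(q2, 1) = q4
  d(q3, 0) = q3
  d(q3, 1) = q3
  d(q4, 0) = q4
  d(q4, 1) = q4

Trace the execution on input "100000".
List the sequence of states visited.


Input: 100000
d(q0, 1) = q1
d(q1, 0) = q1
d(q1, 0) = q1
d(q1, 0) = q1
d(q1, 0) = q1
d(q1, 0) = q1


q0 -> q1 -> q1 -> q1 -> q1 -> q1 -> q1


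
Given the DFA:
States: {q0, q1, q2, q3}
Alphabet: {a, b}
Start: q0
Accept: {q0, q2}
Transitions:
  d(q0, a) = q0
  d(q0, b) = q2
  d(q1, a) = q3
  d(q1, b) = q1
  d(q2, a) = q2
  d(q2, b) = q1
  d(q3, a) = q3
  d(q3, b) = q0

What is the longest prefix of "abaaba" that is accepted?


Run the DFA, marking each prefix where the state is accepting:
  "" -> q0 [accept]
  "a" -> q0 [accept]
  "ab" -> q2 [accept]
  "aba" -> q2 [accept]
  "abaa" -> q2 [accept]
  "abaab" -> q1 [reject]
  "abaaba" -> q3 [reject]

"abaa"


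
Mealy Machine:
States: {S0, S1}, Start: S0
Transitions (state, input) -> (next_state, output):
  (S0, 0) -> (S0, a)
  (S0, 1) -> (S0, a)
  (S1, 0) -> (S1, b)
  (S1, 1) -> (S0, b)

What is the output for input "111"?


Step-by-step:
  (S0, 1) -> (S0, a)
  (S0, 1) -> (S0, a)
  (S0, 1) -> (S0, a)

"aaa"


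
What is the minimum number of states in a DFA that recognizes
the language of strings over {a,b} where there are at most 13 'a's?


States: count = 0, 1, ..., 13 (all accepting; 14 states), plus a dead state for count > 13.
Total: 14 + 1 = 15.

15


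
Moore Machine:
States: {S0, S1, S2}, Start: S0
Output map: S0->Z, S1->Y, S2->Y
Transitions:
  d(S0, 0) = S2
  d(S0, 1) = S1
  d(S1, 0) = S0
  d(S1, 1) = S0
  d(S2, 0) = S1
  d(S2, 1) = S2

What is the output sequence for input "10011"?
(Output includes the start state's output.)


Start: S0 (output Z)
  --1--> S1 (output Y)
  --0--> S0 (output Z)
  --0--> S2 (output Y)
  --1--> S2 (output Y)
  --1--> S2 (output Y)

"ZYZYYY"


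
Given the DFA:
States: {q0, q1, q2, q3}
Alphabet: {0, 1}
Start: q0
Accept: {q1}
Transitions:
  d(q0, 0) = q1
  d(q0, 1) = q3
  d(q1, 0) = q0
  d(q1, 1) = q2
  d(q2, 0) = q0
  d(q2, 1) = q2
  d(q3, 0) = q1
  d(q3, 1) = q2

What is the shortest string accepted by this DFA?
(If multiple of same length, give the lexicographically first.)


BFS by string length (lex-first path to each state shown):
  len 0: q0<-""
  len 1: q1<-"0", q3<-"1"
Found accept state at length 1.

"0"


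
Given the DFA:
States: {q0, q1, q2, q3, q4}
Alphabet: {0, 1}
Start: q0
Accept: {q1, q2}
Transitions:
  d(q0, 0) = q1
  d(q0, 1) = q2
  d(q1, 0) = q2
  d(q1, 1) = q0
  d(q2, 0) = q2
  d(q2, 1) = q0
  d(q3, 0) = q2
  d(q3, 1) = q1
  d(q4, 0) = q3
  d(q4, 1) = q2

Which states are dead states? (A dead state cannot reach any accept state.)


Forward reachability from each state:
  q0 -> reaches accept state q1 (live)
  q1 -> reaches accept state q1 (live)
  q2 -> reaches accept state q1 (live)
  q3 -> reaches accept state q1 (live)
  q4 -> reaches accept state q1 (live)

None (all states can reach an accept state)


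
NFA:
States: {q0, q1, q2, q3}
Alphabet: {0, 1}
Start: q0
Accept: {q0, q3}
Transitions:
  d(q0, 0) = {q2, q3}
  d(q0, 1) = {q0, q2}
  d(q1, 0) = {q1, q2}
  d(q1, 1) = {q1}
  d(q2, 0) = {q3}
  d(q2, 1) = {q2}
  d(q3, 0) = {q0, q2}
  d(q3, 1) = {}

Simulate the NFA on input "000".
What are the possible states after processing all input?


Start: {q0}
  --0--> {q2, q3}
  --0--> {q0, q2, q3}
  --0--> {q0, q2, q3}

{q0, q2, q3}


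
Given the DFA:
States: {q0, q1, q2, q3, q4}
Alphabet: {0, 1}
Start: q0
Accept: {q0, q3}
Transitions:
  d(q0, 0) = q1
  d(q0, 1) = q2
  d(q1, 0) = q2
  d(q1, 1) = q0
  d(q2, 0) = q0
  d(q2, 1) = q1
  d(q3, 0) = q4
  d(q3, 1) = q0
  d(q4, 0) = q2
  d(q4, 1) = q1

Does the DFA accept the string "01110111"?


Trace: q0 -> q1 -> q0 -> q2 -> q1 -> q2 -> q1 -> q0 -> q2
Final state: q2
Accept states: {q0, q3}

No, rejected (final state q2 is not an accept state)


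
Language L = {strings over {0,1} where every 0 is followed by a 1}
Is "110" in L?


'00' present: False; ends with '0': True

No, "110" is not in L


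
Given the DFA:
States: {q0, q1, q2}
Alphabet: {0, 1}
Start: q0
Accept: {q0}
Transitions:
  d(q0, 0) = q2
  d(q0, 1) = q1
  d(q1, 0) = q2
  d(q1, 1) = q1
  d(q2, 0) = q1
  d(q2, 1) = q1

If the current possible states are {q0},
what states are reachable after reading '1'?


Apply transition on '1' from each current state:
  d(q0, 1) = q1

{q1}


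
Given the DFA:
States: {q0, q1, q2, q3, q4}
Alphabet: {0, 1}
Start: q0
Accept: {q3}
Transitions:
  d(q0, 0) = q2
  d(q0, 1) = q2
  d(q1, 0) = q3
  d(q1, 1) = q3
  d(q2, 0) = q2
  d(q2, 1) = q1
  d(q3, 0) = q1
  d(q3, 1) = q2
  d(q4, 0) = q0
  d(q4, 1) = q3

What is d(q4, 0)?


Looking up transition d(q4, 0)

q0


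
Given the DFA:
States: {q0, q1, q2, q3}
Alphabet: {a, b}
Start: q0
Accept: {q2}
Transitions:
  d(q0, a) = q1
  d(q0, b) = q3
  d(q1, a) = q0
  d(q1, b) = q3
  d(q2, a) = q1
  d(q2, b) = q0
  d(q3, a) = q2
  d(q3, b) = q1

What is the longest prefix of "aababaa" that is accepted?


Run the DFA, marking each prefix where the state is accepting:
  "" -> q0 [reject]
  "a" -> q1 [reject]
  "aa" -> q0 [reject]
  "aab" -> q3 [reject]
  "aaba" -> q2 [accept]
  "aabab" -> q0 [reject]
  "aababa" -> q1 [reject]
  "aababaa" -> q0 [reject]

"aaba"


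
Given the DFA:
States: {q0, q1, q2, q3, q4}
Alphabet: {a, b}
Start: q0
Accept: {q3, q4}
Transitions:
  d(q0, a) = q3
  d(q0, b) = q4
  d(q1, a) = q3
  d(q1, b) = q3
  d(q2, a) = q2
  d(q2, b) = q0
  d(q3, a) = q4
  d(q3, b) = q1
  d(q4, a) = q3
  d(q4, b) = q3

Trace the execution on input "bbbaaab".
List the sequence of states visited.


Input: bbbaaab
d(q0, b) = q4
d(q4, b) = q3
d(q3, b) = q1
d(q1, a) = q3
d(q3, a) = q4
d(q4, a) = q3
d(q3, b) = q1


q0 -> q4 -> q3 -> q1 -> q3 -> q4 -> q3 -> q1


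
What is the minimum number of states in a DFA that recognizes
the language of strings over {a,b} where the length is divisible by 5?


States track (length) mod 5.
Need 5 states: one per remainder 0..4; accept = remainder 0.

5


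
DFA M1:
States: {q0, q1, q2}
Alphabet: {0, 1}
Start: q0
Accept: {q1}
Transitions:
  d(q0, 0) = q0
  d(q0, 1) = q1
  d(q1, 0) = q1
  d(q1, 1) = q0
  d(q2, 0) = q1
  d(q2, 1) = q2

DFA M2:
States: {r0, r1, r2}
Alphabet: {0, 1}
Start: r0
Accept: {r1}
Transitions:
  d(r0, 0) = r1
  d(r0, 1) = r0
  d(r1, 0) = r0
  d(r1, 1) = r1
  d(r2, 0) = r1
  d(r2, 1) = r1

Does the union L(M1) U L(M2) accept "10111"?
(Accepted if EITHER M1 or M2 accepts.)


M1: final=q0 accepted=False
M2: final=r1 accepted=True

Yes, union accepts


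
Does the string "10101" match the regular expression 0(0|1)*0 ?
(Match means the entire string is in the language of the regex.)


|string| = 5; first = '1'; last = '1'

No, "10101" does not match 0(0|1)*0


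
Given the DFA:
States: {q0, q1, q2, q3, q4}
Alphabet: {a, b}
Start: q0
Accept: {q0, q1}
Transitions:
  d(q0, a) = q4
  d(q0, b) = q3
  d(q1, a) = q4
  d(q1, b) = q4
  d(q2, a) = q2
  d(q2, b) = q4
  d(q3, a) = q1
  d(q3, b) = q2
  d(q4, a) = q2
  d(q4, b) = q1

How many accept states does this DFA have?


Accept states listed: {q0, q1}
Counting: q0(1) q1(2)

2


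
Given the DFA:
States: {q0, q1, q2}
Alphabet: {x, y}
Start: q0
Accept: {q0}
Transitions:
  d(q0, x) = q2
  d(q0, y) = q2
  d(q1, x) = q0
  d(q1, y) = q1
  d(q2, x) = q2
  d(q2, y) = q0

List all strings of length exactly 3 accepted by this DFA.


All strings of length 3: 8 total
Accepted: 2

"xxy", "yxy"


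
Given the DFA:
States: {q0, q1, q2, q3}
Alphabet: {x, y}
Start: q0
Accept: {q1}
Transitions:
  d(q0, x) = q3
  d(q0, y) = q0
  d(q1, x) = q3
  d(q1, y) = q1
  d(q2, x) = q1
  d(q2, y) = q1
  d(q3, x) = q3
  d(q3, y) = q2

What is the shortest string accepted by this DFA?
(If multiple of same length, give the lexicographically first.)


BFS by string length (lex-first path to each state shown):
  len 0: q0<-""
  len 1: q0<-"y", q3<-"x"
  len 2: q0<-"yy", q2<-"xy", q3<-"xx"
  len 3: q0<-"yyy", q1<-"xyx", q2<-"xxy", q3<-"xxx"
Found accept state at length 3.

"xyx"


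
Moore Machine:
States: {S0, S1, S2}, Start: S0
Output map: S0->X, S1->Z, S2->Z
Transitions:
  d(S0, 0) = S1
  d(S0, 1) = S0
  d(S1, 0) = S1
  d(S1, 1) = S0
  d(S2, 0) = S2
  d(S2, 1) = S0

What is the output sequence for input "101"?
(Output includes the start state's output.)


Start: S0 (output X)
  --1--> S0 (output X)
  --0--> S1 (output Z)
  --1--> S0 (output X)

"XXZX"


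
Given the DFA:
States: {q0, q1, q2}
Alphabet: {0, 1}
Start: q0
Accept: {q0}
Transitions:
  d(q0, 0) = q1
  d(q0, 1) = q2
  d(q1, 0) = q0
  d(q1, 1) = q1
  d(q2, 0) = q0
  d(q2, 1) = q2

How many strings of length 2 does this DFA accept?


Enumerating all length-2 strings:
  "00" -> q0 [accept]
  "01" -> q1 [reject]
  "10" -> q0 [accept]
  "11" -> q2 [reject]

2 out of 4


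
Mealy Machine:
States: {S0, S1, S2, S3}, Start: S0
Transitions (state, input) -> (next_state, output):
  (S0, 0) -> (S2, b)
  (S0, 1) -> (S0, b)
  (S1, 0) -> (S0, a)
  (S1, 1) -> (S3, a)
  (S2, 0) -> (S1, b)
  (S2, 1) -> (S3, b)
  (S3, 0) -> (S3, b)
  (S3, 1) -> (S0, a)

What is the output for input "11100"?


Step-by-step:
  (S0, 1) -> (S0, b)
  (S0, 1) -> (S0, b)
  (S0, 1) -> (S0, b)
  (S0, 0) -> (S2, b)
  (S2, 0) -> (S1, b)

"bbbbb"


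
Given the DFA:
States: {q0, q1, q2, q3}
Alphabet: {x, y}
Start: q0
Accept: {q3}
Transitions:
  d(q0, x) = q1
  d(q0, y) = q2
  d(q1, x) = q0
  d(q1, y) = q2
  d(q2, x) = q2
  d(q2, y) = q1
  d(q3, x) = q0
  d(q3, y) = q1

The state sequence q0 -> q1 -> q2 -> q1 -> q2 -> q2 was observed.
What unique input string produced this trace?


Trace back each transition to find the symbol:
  q0 --[x]--> q1
  q1 --[y]--> q2
  q2 --[y]--> q1
  q1 --[y]--> q2
  q2 --[x]--> q2

"xyyyx"


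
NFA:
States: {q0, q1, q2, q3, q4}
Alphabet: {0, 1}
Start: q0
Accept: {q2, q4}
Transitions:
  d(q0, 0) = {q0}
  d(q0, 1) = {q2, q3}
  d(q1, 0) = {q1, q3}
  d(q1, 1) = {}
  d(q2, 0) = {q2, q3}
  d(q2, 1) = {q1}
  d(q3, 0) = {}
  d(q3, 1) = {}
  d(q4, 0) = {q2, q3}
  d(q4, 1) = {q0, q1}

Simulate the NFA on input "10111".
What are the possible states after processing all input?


Start: {q0}
  --1--> {q2, q3}
  --0--> {q2, q3}
  --1--> {q1}
  --1--> {}
  --1--> {}

{} (empty set, no valid transitions)


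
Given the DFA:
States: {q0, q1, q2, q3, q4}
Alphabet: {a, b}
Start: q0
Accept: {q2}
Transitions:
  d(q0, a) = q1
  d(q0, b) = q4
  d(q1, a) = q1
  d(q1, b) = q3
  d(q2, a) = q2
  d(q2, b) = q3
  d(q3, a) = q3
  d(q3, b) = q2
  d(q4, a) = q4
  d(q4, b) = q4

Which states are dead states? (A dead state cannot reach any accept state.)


Forward reachability from each state:
  q0 -> reaches accept state q2 (live)
  q1 -> reaches accept state q2 (live)
  q2 -> reaches accept state q2 (live)
  q3 -> reaches accept state q2 (live)
  q4 -> reaches {q4}, no accept state (dead)

{q4}


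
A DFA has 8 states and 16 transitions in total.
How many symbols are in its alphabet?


Each state has exactly one transition per symbol.
|alphabet| = transitions / states = 16 / 8 = 2

2


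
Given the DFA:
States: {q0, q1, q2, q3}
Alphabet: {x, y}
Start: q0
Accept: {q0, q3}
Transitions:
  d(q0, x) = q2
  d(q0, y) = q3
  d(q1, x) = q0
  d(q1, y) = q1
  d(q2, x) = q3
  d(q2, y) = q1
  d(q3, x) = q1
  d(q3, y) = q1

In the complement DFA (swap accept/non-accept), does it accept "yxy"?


Trace: q0 -> q3 -> q1 -> q1
Final: q1
Original accept: {q0, q3}
Complement: q1 is not in original accept

Yes, complement accepts (original rejects)


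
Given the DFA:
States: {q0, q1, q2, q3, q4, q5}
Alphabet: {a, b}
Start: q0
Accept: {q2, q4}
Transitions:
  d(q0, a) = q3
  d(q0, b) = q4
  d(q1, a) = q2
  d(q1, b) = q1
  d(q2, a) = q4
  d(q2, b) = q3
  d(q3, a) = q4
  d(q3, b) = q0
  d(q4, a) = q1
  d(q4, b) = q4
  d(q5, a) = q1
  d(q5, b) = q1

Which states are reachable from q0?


BFS from q0:
  layer 0: {q0}
  layer 1: {q3, q4}
  layer 2: {q1}
  layer 3: {q2}

{q0, q1, q2, q3, q4}


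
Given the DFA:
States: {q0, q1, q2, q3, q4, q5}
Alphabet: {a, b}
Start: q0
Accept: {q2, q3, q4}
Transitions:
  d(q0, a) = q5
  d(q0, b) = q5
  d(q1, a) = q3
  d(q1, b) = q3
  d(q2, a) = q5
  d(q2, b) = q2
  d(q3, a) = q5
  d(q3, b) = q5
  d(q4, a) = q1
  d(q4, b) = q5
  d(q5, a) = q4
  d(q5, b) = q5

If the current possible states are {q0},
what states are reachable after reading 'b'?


Apply transition on 'b' from each current state:
  d(q0, b) = q5

{q5}


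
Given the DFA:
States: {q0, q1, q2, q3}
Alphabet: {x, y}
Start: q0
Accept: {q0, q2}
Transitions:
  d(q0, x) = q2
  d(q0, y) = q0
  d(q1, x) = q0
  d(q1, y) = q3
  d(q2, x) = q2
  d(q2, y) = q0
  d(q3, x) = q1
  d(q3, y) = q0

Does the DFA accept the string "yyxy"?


Trace: q0 -> q0 -> q0 -> q2 -> q0
Final state: q0
Accept states: {q0, q2}

Yes, accepted (final state q0 is an accept state)


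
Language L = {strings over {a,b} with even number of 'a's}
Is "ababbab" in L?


count('a') = 3; 3 mod 2 = 1

No, "ababbab" is not in L


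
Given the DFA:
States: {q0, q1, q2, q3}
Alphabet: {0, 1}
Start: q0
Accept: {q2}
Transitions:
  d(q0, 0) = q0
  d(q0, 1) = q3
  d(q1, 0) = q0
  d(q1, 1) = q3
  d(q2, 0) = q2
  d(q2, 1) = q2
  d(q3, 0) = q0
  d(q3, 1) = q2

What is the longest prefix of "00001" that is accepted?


Run the DFA, marking each prefix where the state is accepting:
  "" -> q0 [reject]
  "0" -> q0 [reject]
  "00" -> q0 [reject]
  "000" -> q0 [reject]
  "0000" -> q0 [reject]
  "00001" -> q3 [reject]

No prefix is accepted


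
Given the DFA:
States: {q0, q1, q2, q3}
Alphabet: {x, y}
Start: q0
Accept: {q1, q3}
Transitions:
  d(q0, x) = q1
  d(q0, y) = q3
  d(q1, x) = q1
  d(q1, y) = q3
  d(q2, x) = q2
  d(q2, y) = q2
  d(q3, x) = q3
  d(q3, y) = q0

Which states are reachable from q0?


BFS from q0:
  layer 0: {q0}
  layer 1: {q1, q3}

{q0, q1, q3}


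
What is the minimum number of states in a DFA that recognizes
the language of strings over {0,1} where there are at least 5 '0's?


States: count = 0, 1, ..., 4, and a final '>= 5' state.
Total: 5 + 1 = 6. Accept = '>= 5' state.

6


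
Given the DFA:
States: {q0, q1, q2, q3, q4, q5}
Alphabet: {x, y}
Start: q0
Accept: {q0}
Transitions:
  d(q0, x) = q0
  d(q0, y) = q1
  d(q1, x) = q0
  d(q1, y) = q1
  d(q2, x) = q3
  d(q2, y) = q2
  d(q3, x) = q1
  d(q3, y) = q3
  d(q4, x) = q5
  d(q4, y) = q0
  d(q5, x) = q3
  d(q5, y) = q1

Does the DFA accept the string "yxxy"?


Trace: q0 -> q1 -> q0 -> q0 -> q1
Final state: q1
Accept states: {q0}

No, rejected (final state q1 is not an accept state)


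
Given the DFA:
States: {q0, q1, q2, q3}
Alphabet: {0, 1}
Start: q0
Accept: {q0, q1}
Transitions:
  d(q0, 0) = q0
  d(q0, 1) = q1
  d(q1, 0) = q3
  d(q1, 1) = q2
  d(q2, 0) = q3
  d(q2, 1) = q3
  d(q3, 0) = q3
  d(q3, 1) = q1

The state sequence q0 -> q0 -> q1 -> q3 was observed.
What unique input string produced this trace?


Trace back each transition to find the symbol:
  q0 --[0]--> q0
  q0 --[1]--> q1
  q1 --[0]--> q3

"010"


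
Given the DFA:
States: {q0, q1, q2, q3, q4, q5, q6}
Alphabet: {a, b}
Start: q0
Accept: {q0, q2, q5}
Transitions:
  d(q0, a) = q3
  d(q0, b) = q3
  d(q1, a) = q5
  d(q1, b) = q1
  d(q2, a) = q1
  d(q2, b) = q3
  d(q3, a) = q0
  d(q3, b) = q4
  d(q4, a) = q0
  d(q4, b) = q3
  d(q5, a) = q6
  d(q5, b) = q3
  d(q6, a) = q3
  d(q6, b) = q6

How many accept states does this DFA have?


Accept states listed: {q0, q2, q5}
Counting: q0(1) q2(2) q5(3)

3


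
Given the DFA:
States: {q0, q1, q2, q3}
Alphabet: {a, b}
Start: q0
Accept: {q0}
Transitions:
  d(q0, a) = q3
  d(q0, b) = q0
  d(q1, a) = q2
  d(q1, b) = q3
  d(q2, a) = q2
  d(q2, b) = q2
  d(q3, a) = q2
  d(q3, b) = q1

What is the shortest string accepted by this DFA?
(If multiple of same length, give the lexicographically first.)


BFS by string length (lex-first path to each state shown):
  len 0: q0<-""
Found accept state at length 0.

"" (empty string)


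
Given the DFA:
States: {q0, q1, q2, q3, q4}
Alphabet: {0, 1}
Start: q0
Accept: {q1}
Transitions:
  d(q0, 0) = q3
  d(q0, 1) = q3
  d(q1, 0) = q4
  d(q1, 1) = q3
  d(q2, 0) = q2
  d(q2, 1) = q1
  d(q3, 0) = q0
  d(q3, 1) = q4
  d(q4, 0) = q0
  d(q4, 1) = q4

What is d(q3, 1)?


Looking up transition d(q3, 1)

q4


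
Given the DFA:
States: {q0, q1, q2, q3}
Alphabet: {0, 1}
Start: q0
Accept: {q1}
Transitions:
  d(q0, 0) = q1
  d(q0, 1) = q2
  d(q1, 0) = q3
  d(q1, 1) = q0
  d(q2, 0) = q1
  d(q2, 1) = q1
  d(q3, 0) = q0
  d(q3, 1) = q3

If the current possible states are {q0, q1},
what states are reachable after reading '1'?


Apply transition on '1' from each current state:
  d(q0, 1) = q2
  d(q1, 1) = q0

{q0, q2}


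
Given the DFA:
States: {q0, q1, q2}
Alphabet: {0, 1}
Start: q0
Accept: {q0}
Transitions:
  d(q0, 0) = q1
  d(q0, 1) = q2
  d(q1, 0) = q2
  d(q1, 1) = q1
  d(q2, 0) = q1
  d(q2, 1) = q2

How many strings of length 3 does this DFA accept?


Enumerating all length-3 strings:
  "000" -> q1 [reject]
  "001" -> q2 [reject]
  "010" -> q2 [reject]
  "011" -> q1 [reject]
  "100" -> q2 [reject]
  "101" -> q1 [reject]
  "110" -> q1 [reject]
  "111" -> q2 [reject]

0 out of 8


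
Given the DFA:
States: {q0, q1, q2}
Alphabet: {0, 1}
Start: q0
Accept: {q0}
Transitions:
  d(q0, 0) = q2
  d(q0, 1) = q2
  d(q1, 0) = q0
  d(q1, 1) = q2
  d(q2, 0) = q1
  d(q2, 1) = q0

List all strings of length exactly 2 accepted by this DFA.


All strings of length 2: 4 total
Accepted: 2

"01", "11"
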